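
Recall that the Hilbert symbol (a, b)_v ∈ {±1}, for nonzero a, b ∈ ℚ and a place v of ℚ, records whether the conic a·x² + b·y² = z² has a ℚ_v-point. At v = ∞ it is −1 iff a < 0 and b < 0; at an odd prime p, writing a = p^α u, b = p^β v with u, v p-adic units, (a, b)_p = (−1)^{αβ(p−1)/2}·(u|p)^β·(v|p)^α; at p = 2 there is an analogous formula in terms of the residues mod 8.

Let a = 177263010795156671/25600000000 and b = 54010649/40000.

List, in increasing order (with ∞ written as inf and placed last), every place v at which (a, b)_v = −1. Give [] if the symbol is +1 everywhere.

[17, 31]

Mod squares: a ≡ 119, b ≡ 3689. Check v ∈ {∞, 2, 5, 7, 11, 17, 19, 23, 31, 37}.
v=∞: 119 > 0 and 3689 > 0  ⇒  (a,b)_∞ = +1.
v=5: a=5^-8·(≡1), b=5^-4·(≡1) mod 5; (1|5)=+1, (1|5)=+1; (−1)^{-8·-4·2}·(+1)^-4·(+1)^-8 = +1.
v=31: a=31^2·(≡26), b=31^1·(≡11) mod 31; (26|31)=-1, (11|31)=-1; (−1)^{2·1·15}·(-1)^1·(-1)^2 = -1.
v=37: a=37^2·(≡31), b=37^0·(≡28) mod 37; (31|37)=-1, (28|37)=+1; (−1)^{2·0·18}·(-1)^0·(+1)^2 = +1.
v=17: a=17^1·(≡5), b=17^1·(≡16) mod 17; (5|17)=-1, (16|17)=+1; (−1)^{1·1·8}·(-1)^1·(+1)^1 = -1.
v=23: a=23^2·(≡3), b=23^0·(≡16) mod 23; (3|23)=+1, (16|23)=+1; (−1)^{2·0·11}·(+1)^0·(+1)^2 = +1.
v=7: a=7^3·(≡5), b=7^1·(≡4) mod 7; (5|7)=-1, (4|7)=+1; (−1)^{3·1·3}·(-1)^1·(+1)^3 = +1.
v=2: v_2(a)=-16, v_2(b)=-6; units ≡ 7, 1 (mod 8); ε·ε+αω+βω = 1·0+-16·0+-6·0 ≡ 0  ⇒  (a,b)_2 = +1.
v=19: a=19^2·(≡6), b=19^0·(≡18) mod 19; (6|19)=+1, (18|19)=-1; (−1)^{2·0·9}·(+1)^0·(-1)^2 = +1.
v=11: a=11^2·(≡5), b=11^4·(≡1) mod 11; (5|11)=+1, (1|11)=+1; (−1)^{2·4·5}·(+1)^4·(+1)^2 = +1.
|Ram(119, 3689)| = 2, even; anisotropic at {17, 31}.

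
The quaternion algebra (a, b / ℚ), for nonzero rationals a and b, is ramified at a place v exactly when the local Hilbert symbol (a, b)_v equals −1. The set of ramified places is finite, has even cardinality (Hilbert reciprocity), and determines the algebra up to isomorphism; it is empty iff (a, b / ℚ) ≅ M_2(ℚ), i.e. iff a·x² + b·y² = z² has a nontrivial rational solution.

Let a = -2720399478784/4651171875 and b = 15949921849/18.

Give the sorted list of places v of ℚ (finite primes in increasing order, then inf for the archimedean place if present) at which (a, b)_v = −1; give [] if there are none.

[3, 19]

Mod squares: a ≡ -22287, b ≡ 2. Check v ∈ {∞, 2, 3, 5, 7, 13, 17, 19, 23}.
v=19: a=19^1·(≡16), b=19^2·(≡10) mod 19; (16|19)=+1, (10|19)=-1; (−1)^{1·2·9}·(+1)^2·(-1)^1 = -1.
v=13: a=13^2·(≡2), b=13^0·(≡6) mod 13; (2|13)=-1, (6|13)=-1; (−1)^{2·0·6}·(-1)^0·(-1)^2 = +1.
v=7: a=7^-2·(≡1), b=7^0·(≡2) mod 7; (1|7)=+1, (2|7)=+1; (−1)^{-2·0·3}·(+1)^0·(+1)^-2 = +1.
v=5: a=5^-8·(≡3), b=5^0·(≡3) mod 5; (3|5)=-1, (3|5)=-1; (−1)^{-8·0·2}·(-1)^0·(-1)^-8 = +1.
v=23: a=23^3·(≡10), b=23^2·(≡2) mod 23; (10|23)=-1, (2|23)=+1; (−1)^{3·2·11}·(-1)^2·(+1)^3 = +1.
v=2: v_2(a)=12, v_2(b)=-1; units ≡ 1, 1 (mod 8); ε·ε+αω+βω = 0·0+12·0+-1·0 ≡ 0  ⇒  (a,b)_2 = +1.
v=∞: -22287 < 0 and 2 > 0  ⇒  (a,b)_∞ = +1.
v=17: a=17^1·(≡1), b=17^4·(≡8) mod 17; (1|17)=+1, (8|17)=+1; (−1)^{1·4·8}·(+1)^4·(+1)^1 = +1.
v=3: a=3^-5·(≡2), b=3^-2·(≡2) mod 3; (2|3)=-1, (2|3)=-1; (−1)^{-5·-2·1}·(-1)^-2·(-1)^-5 = -1.
Ram(-22287, 2) = {3, 19}; no ℚ_3-point on the conic.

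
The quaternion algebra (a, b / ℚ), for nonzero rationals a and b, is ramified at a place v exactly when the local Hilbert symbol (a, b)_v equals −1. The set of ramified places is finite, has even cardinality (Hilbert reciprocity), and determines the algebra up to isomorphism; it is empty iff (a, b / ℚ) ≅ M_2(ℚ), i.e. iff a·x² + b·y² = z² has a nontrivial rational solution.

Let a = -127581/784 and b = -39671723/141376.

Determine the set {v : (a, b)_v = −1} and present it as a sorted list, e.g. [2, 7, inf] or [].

[23, 31, 41, inf]

Mod squares: a ≡ -69, b ≡ -16523. Check v ∈ {∞, 2, 3, 7, 13, 23, 31, 41, 43, 47}.
v=2: v_2(a)=-4, v_2(b)=-6; units ≡ 3, 5 (mod 8); ε·ε+αω+βω = 1·0+-4·1+-6·1 ≡ 0  ⇒  (a,b)_2 = +1.
v=31: a=31^0·(≡12), b=31^1·(≡18) mod 31; (12|31)=-1, (18|31)=+1; (−1)^{0·1·15}·(-1)^1·(+1)^0 = -1.
v=3: a=3^1·(≡1), b=3^0·(≡1) mod 3; (1|3)=+1, (1|3)=+1; (−1)^{1·0·1}·(+1)^0·(+1)^1 = +1.
v=13: a=13^0·(≡10), b=13^1·(≡1) mod 13; (10|13)=+1, (1|13)=+1; (−1)^{0·1·6}·(+1)^1·(+1)^0 = +1.
v=23: a=23^1·(≡21), b=23^0·(≡7) mod 23; (21|23)=-1, (7|23)=-1; (−1)^{1·0·11}·(-1)^0·(-1)^1 = -1.
v=43: a=43^2·(≡6), b=43^0·(≡28) mod 43; (6|43)=+1, (28|43)=-1; (−1)^{2·0·21}·(+1)^0·(-1)^2 = +1.
v=47: a=47^0·(≡36), b=47^-2·(≡16) mod 47; (36|47)=+1, (16|47)=+1; (−1)^{0·-2·23}·(+1)^-2·(+1)^0 = +1.
v=7: a=7^-2·(≡4), b=7^4·(≡1) mod 7; (4|7)=+1, (1|7)=+1; (−1)^{-2·4·3}·(+1)^4·(+1)^-2 = +1.
v=41: a=41^0·(≡35), b=41^1·(≡15) mod 41; (35|41)=-1, (15|41)=-1; (−1)^{0·1·20}·(-1)^1·(-1)^0 = -1.
v=∞: -69 < 0 and -16523 < 0  ⇒  (a,b)_∞ = -1.
(-69, -16523 / ℚ) ramifies at {23, 31, 41, ∞}: a division algebra.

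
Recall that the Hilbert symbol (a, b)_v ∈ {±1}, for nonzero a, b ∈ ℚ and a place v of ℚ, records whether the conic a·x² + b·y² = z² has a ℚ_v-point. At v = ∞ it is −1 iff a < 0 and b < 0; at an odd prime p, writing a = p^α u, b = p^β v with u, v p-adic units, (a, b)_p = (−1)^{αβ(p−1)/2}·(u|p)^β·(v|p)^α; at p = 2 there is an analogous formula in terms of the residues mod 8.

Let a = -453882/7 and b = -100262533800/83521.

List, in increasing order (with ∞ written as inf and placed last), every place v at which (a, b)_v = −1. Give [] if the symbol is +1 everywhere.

[3, 7, 13, inf]

Mod squares: a ≡ -6006, b ≡ -858. Check v ∈ {∞, 2, 3, 5, 7, 11, 13, 17, 23, 47}.
v=5: a=5^0·(≡4), b=5^2·(≡3) mod 5; (4|5)=+1, (3|5)=-1; (−1)^{0·2·2}·(+1)^2·(-1)^0 = +1.
v=11: a=11^1·(≡3), b=11^1·(≡10) mod 11; (3|11)=+1, (10|11)=-1; (−1)^{1·1·5}·(+1)^1·(-1)^1 = +1.
v=23: a=23^2·(≡22), b=23^2·(≡16) mod 23; (22|23)=-1, (16|23)=+1; (−1)^{2·2·11}·(-1)^2·(+1)^2 = +1.
v=3: a=3^1·(≡2), b=3^1·(≡2) mod 3; (2|3)=-1, (2|3)=-1; (−1)^{1·1·1}·(-1)^1·(-1)^1 = -1.
v=13: a=13^1·(≡8), b=13^1·(≡9) mod 13; (8|13)=-1, (9|13)=+1; (−1)^{1·1·6}·(-1)^1·(+1)^1 = -1.
v=17: a=17^0·(≡5), b=17^-4·(≡2) mod 17; (5|17)=-1, (2|17)=+1; (−1)^{0·-4·8}·(-1)^-4·(+1)^0 = +1.
v=47: a=47^0·(≡13), b=47^2·(≡38) mod 47; (13|47)=-1, (38|47)=-1; (−1)^{0·2·23}·(-1)^2·(-1)^0 = +1.
v=7: a=7^-1·(≡5), b=7^0·(≡3) mod 7; (5|7)=-1, (3|7)=-1; (−1)^{-1·0·3}·(-1)^0·(-1)^-1 = -1.
v=∞: -6006 < 0 and -858 < 0  ⇒  (a,b)_∞ = -1.
v=2: v_2(a)=1, v_2(b)=3; units ≡ 5, 3 (mod 8); ε·ε+αω+βω = 0·1+1·1+3·1 ≡ 0  ⇒  (a,b)_2 = +1.
|Ram(-6006, -858)| = 4, even; anisotropic at {3, 7, 13, ∞}.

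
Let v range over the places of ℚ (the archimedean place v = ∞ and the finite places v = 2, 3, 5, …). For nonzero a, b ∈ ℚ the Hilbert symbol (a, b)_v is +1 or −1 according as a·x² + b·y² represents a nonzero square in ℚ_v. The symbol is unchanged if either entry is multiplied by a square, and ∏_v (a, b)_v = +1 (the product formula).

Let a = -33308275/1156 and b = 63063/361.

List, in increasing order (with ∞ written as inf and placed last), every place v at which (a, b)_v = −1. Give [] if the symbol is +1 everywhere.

[7, 11]

(a, b) ≡ (-91, 143) mod (ℚ^×)²; places V = {2, 3, 5, 7, 11, 13, 17, 19, ∞}.
(a,b)_17: α=-2, u≡3; β=0, v≡11 (mod 17); (3|17)=-1, (11|17)=-1; sign (−1)^0·-1^0·-1^-2 = +1.
(a,b)_2: α=-2, β=0; u≡5, v≡7 (mod 8); ε(u)ε(v)=0·1, αω(v)=-2·0, βω(u)=0·1; sum ≡ 0  ⇒  +1.
(a,b)_11: α=4, u≡2; β=1, v≡10 (mod 11); (2|11)=-1, (10|11)=-1; sign (−1)^0·-1^1·-1^4 = -1.
(a,b)_13: α=1, u≡5; β=1, v≡8 (mod 13); (5|13)=-1, (8|13)=-1; sign (−1)^0·-1^1·-1^1 = +1.
(a,b)_∞: sgn(-91)=−, sgn(143)=+, so +1.
(a,b)_3: α=0, u≡2; β=2, v≡2 (mod 3); (2|3)=-1, (2|3)=-1; sign (−1)^0·-1^2·-1^0 = +1.
(a,b)_7: α=1, u≡2; β=2, v≡5 (mod 7); (2|7)=+1, (5|7)=-1; sign (−1)^0·+1^2·-1^1 = -1.
(a,b)_19: α=0, u≡7; β=-2, v≡2 (mod 19); (7|19)=+1, (2|19)=-1; sign (−1)^0·+1^-2·-1^0 = +1.
(a,b)_5: α=2, u≡4; β=0, v≡3 (mod 5); (4|5)=+1, (3|5)=-1; sign (−1)^0·+1^0·-1^2 = +1.
Ram(-91, 143) = {7, 11}; no ℚ_7-point on the conic.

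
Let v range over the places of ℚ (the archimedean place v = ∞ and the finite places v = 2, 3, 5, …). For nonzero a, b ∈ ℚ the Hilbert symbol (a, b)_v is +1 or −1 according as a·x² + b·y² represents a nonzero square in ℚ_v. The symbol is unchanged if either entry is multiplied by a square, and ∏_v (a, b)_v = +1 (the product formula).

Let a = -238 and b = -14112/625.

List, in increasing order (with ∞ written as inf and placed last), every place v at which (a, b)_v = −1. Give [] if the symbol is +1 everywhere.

[7, inf]

Mod squares: a ≡ -238, b ≡ -2. Check v ∈ {∞, 2, 3, 5, 7, 17}.
v=7: a=7^1·(≡1), b=7^2·(≡3) mod 7; (1|7)=+1, (3|7)=-1; (−1)^{1·2·3}·(+1)^2·(-1)^1 = -1.
v=2: v_2(a)=1, v_2(b)=5; units ≡ 1, 7 (mod 8); ε·ε+αω+βω = 0·1+1·0+5·0 ≡ 0  ⇒  (a,b)_2 = +1.
v=3: a=3^0·(≡2), b=3^2·(≡1) mod 3; (2|3)=-1, (1|3)=+1; (−1)^{0·2·1}·(-1)^2·(+1)^0 = +1.
v=17: a=17^1·(≡3), b=17^0·(≡9) mod 17; (3|17)=-1, (9|17)=+1; (−1)^{1·0·8}·(-1)^0·(+1)^1 = +1.
v=5: a=5^0·(≡2), b=5^-4·(≡3) mod 5; (2|5)=-1, (3|5)=-1; (−1)^{0·-4·2}·(-1)^-4·(-1)^0 = +1.
v=∞: -238 < 0 and -2 < 0  ⇒  (a,b)_∞ = -1.
(-238, -2 / ℚ) ramifies at {7, ∞}: a division algebra.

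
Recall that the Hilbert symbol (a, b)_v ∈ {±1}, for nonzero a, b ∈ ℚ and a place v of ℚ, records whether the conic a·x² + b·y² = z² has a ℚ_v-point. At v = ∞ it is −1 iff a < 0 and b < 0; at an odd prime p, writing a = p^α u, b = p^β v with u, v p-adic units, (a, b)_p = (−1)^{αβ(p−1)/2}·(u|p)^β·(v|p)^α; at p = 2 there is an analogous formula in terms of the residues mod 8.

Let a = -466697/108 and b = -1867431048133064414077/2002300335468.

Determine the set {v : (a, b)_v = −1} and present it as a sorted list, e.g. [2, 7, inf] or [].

[7, inf]

Mod squares: a ≡ -11571, b ≡ -399. Check v ∈ {∞, 2, 3, 7, 11, 19, 29, 31, 37, 41}.
v=41: a=41^0·(≡16), b=41^-4·(≡28) mod 41; (16|41)=+1, (28|41)=-1; (−1)^{0·-4·20}·(+1)^-4·(-1)^0 = +1.
v=37: a=37^0·(≡30), b=37^2·(≡5) mod 37; (30|37)=+1, (5|37)=-1; (−1)^{0·2·18}·(+1)^2·(-1)^0 = +1.
v=19: a=19^1·(≡12), b=19^3·(≡9) mod 19; (12|19)=-1, (9|19)=+1; (−1)^{1·3·9}·(-1)^3·(+1)^1 = +1.
v=11: a=11^2·(≡9), b=11^4·(≡7) mod 11; (9|11)=+1, (7|11)=-1; (−1)^{2·4·5}·(+1)^4·(-1)^2 = +1.
v=∞: -11571 < 0 and -399 < 0  ⇒  (a,b)_∞ = -1.
v=3: a=3^-3·(≡1), b=3^-11·(≡2) mod 3; (1|3)=+1, (2|3)=-1; (−1)^{-3·-11·1}·(+1)^-11·(-1)^-3 = +1.
v=7: a=7^1·(≡6), b=7^5·(≡3) mod 7; (6|7)=-1, (3|7)=-1; (−1)^{1·5·3}·(-1)^5·(-1)^1 = -1.
v=29: a=29^1·(≡7), b=29^2·(≡7) mod 29; (7|29)=+1, (7|29)=+1; (−1)^{1·2·14}·(+1)^2·(+1)^1 = +1.
v=2: v_2(a)=-2, v_2(b)=-2; units ≡ 5, 1 (mod 8); ε·ε+αω+βω = 0·0+-2·0+-2·1 ≡ 0  ⇒  (a,b)_2 = +1.
v=31: a=31^0·(≡15), b=31^2·(≡9) mod 31; (15|31)=-1, (9|31)=+1; (−1)^{0·2·15}·(-1)^2·(+1)^0 = +1.
(-11571, -399 / ℚ) ramifies at {7, ∞}: a division algebra.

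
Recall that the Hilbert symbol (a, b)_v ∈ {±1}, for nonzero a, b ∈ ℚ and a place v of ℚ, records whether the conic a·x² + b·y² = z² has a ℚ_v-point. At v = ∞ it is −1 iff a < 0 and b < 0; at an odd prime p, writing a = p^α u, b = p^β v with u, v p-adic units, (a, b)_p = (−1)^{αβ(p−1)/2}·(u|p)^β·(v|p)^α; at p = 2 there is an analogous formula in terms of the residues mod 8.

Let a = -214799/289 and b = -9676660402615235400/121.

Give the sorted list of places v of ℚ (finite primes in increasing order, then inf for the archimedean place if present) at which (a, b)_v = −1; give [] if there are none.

Mod squares: a ≡ -1271, b ≡ -1676914. Check v ∈ {∞, 2, 3, 5, 7, 11, 13, 17, 31, 37, 41, 43}.
v=7: a=7^0·(≡5), b=7^2·(≡5) mod 7; (5|7)=-1, (5|7)=-1; (−1)^{0·2·3}·(-1)^2·(-1)^0 = +1.
v=11: a=11^0·(≡3), b=11^-2·(≡3) mod 11; (3|11)=+1, (3|11)=+1; (−1)^{0·-2·5}·(+1)^-2·(+1)^0 = +1.
v=5: a=5^0·(≡4), b=5^2·(≡4) mod 5; (4|5)=+1, (4|5)=+1; (−1)^{0·2·2}·(+1)^2·(+1)^0 = +1.
v=∞: -1271 < 0 and -1676914 < 0  ⇒  (a,b)_∞ = -1.
v=31: a=31^1·(≡17), b=31^3·(≡8) mod 31; (17|31)=-1, (8|31)=+1; (−1)^{1·3·15}·(-1)^3·(+1)^1 = +1.
v=13: a=13^2·(≡1), b=13^0·(≡8) mod 13; (1|13)=+1, (8|13)=-1; (−1)^{2·0·6}·(+1)^0·(-1)^2 = +1.
v=41: a=41^1·(≡25), b=41^2·(≡7) mod 41; (25|41)=+1, (7|41)=-1; (−1)^{1·2·20}·(+1)^2·(-1)^1 = -1.
v=37: a=37^0·(≡2), b=37^1·(≡16) mod 37; (2|37)=-1, (16|37)=+1; (−1)^{0·1·18}·(-1)^1·(+1)^0 = -1.
v=2: v_2(a)=0, v_2(b)=3; units ≡ 1, 7 (mod 8); ε·ε+αω+βω = 0·1+0·0+3·0 ≡ 0  ⇒  (a,b)_2 = +1.
v=43: a=43^0·(≡37), b=43^1·(≡39) mod 43; (37|43)=-1, (39|43)=-1; (−1)^{0·1·21}·(-1)^1·(-1)^0 = -1.
v=3: a=3^0·(≡1), b=3^6·(≡2) mod 3; (1|3)=+1, (2|3)=-1; (−1)^{0·6·1}·(+1)^6·(-1)^0 = +1.
v=17: a=17^-2·(≡13), b=17^1·(≡2) mod 17; (13|17)=+1, (2|17)=+1; (−1)^{-2·1·8}·(+1)^1·(+1)^-2 = +1.
|Ram(-1271, -1676914)| = 4, even; anisotropic at {37, 41, 43, ∞}.

[37, 41, 43, inf]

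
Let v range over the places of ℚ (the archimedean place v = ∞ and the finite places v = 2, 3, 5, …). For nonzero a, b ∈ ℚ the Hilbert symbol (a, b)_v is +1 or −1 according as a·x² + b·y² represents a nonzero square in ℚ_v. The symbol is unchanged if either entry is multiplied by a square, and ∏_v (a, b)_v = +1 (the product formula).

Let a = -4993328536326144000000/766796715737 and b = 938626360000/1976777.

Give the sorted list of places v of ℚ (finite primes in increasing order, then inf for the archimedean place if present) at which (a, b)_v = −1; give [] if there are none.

[2, 37]

(a, b) ≡ (-17, 4403) mod (ℚ^×)²; places V = {2, 3, 5, 7, 11, 13, 17, 29, 31, 37, 43, ∞}.
(a,b)_2: α=18, β=6; u≡7, v≡3 (mod 8); ε(u)ε(v)=1·1, αω(v)=18·1, βω(u)=6·0; sum ≡ 1  ⇒  -1.
(a,b)_31: α=-4, u≡8; β=-2, v≡4 (mod 31); (8|31)=+1, (4|31)=+1; sign (−1)^0·+1^-2·+1^-4 = +1.
(a,b)_13: α=-2, u≡1; β=0, v≡3 (mod 13); (1|13)=+1, (3|13)=+1; sign (−1)^0·+1^0·+1^-2 = +1.
(a,b)_17: α=-3, u≡15; β=-1, v≡2 (mod 17); (15|17)=+1, (2|17)=+1; sign (−1)^0·+1^-1·+1^-3 = +1.
(a,b)_5: α=6, u≡2; β=4, v≡3 (mod 5); (2|5)=-1, (3|5)=-1; sign (−1)^0·-1^4·-1^6 = +1.
(a,b)_∞: sgn(-17)=−, sgn(4403)=+, so +1.
(a,b)_37: α=2, u≡29; β=1, v≡35 (mod 37); (29|37)=-1, (35|37)=-1; sign (−1)^0·-1^1·-1^2 = -1.
(a,b)_3: α=2, u≡1; β=0, v≡2 (mod 3); (1|3)=+1, (2|3)=-1; sign (−1)^0·+1^0·-1^2 = +1.
(a,b)_43: α=0, u≡42; β=2, v≡24 (mod 43); (42|43)=-1, (24|43)=+1; sign (−1)^0·-1^2·+1^0 = +1.
(a,b)_11: α=0, u≡1; β=-2, v≡5 (mod 11); (1|11)=+1, (5|11)=+1; sign (−1)^0·+1^-2·+1^0 = +1.
(a,b)_7: α=6, u≡2; β=3, v≡5 (mod 7); (2|7)=+1, (5|7)=-1; sign (−1)^0·+1^3·-1^6 = +1.
(a,b)_29: α=2, u≡19; β=0, v≡4 (mod 29); (19|29)=-1, (4|29)=+1; sign (−1)^0·-1^0·+1^2 = +1.
|Ram(-17, 4403)| = 2, even; anisotropic at {2, 37}.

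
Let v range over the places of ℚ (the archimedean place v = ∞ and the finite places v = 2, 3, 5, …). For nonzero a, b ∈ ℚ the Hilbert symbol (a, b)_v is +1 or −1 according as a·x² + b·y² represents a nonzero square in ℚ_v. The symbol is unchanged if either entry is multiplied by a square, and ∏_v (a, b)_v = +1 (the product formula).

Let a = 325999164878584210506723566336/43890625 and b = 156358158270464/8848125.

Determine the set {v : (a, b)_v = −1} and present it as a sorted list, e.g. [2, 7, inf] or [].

[29, 37]

(a, b) ≡ (5454059, 234524537) mod (ℚ^×)²; places V = {2, 3, 5, 7, 11, 13, 17, 23, 29, 37, 43, 53, ∞}.
(a,b)_11: α=4, u≡2; β=-2, v≡5 (mod 11); (2|11)=-1, (5|11)=+1; sign (−1)^0·-1^-2·+1^4 = +1.
(a,b)_43: α=2, u≡6; β=1, v≡16 (mod 43); (6|43)=+1, (16|43)=+1; sign (−1)^0·+1^1·+1^2 = +1.
(a,b)_37: α=3, u≡10; β=1, v≡17 (mod 37); (10|37)=+1, (17|37)=-1; sign (−1)^0·+1^1·-1^3 = -1.
(a,b)_13: α=1, u≡6; β=-1, v≡2 (mod 13); (6|13)=-1, (2|13)=-1; sign (−1)^0·-1^-1·-1^1 = +1.
(a,b)_5: α=-6, u≡4; β=-4, v≡2 (mod 5); (4|5)=+1, (2|5)=-1; sign (−1)^0·+1^-4·-1^-6 = +1.
(a,b)_17: α=3, u≡11; β=1, v≡14 (mod 17); (11|17)=-1, (14|17)=-1; sign (−1)^0·-1^1·-1^3 = +1.
(a,b)_3: α=0, u≡2; β=-2, v≡2 (mod 3); (2|3)=-1, (2|3)=-1; sign (−1)^0·-1^-2·-1^0 = +1.
(a,b)_∞: sgn(5454059)=+, sgn(234524537)=+, so +1.
(a,b)_2: α=8, β=14; u≡3, v≡1 (mod 8); ε(u)ε(v)=1·0, αω(v)=8·0, βω(u)=14·1; sum ≡ 0  ⇒  +1.
(a,b)_53: α=-2, u≡30; β=0, v≡31 (mod 53); (30|53)=-1, (31|53)=-1; sign (−1)^0·-1^0·-1^-2 = +1.
(a,b)_23: α=3, u≡9; β=3, v≡22 (mod 23); (9|23)=+1, (22|23)=-1; sign (−1)^1·+1^3·-1^3 = +1.
(a,b)_29: α=3, u≡23; β=1, v≡2 (mod 29); (23|29)=+1, (2|29)=-1; sign (−1)^0·+1^1·-1^3 = -1.
(a,b)_7: α=2, u≡1; β=0, v≡4 (mod 7); (1|7)=+1, (4|7)=+1; sign (−1)^0·+1^0·+1^2 = +1.
Ram(5454059, 234524537) = {29, 37}; no ℚ_29-point on the conic.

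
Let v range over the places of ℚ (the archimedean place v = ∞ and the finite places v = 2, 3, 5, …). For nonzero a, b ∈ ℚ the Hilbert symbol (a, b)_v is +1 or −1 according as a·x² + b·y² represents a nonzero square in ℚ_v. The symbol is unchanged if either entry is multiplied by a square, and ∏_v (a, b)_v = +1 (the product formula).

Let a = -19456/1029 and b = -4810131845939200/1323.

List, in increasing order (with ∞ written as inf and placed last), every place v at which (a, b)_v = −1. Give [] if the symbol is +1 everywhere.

[3, 11, 19, inf]

Mod squares: a ≡ -399, b ≡ -66. Check v ∈ {∞, 2, 3, 5, 7, 11, 19}.
v=11: a=11^0·(≡6), b=11^1·(≡5) mod 11; (6|11)=-1, (5|11)=+1; (−1)^{0·1·5}·(-1)^1·(+1)^0 = -1.
v=2: v_2(a)=10, v_2(b)=27; units ≡ 1, 7 (mod 8); ε·ε+αω+βω = 0·1+10·0+27·0 ≡ 0  ⇒  (a,b)_2 = +1.
v=∞: -399 < 0 and -66 < 0  ⇒  (a,b)_∞ = -1.
v=3: a=3^-1·(≡2), b=3^-3·(≡2) mod 3; (2|3)=-1, (2|3)=-1; (−1)^{-1·-3·1}·(-1)^-3·(-1)^-1 = -1.
v=19: a=19^1·(≡7), b=19^4·(≡15) mod 19; (7|19)=+1, (15|19)=-1; (−1)^{1·4·9}·(+1)^4·(-1)^1 = -1.
v=5: a=5^0·(≡1), b=5^2·(≡4) mod 5; (1|5)=+1, (4|5)=+1; (−1)^{0·2·2}·(+1)^2·(+1)^0 = +1.
v=7: a=7^-3·(≡6), b=7^-2·(≡4) mod 7; (6|7)=-1, (4|7)=+1; (−1)^{-3·-2·3}·(-1)^-2·(+1)^-3 = +1.
|Ram(-399, -66)| = 4, even; anisotropic at {3, 11, 19, ∞}.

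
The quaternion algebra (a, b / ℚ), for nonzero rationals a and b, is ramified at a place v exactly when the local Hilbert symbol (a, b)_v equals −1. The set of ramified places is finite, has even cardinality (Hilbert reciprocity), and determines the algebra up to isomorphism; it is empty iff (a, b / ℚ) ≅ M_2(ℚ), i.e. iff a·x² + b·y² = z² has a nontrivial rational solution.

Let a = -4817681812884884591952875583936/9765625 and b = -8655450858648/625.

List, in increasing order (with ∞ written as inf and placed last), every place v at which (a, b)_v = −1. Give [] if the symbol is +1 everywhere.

[11, inf]

(a, b) ≡ (-51359, -44022) mod (ℚ^×)²; places V = {2, 3, 5, 7, 11, 19, 23, 29, 41, ∞}.
(a,b)_5: α=-10, u≡4; β=-4, v≡2 (mod 5); (4|5)=+1, (2|5)=-1; sign (−1)^0·+1^-4·-1^-10 = +1.
(a,b)_29: α=3, u≡19; β=1, v≡8 (mod 29); (19|29)=-1, (8|29)=-1; sign (−1)^0·-1^1·-1^3 = +1.
(a,b)_23: α=3, u≡20; β=1, v≡12 (mod 23); (20|23)=-1, (12|23)=+1; sign (−1)^1·-1^1·+1^3 = +1.
(a,b)_11: α=5, u≡6; β=1, v≡2 (mod 11); (6|11)=-1, (2|11)=-1; sign (−1)^1·-1^1·-1^5 = -1.
(a,b)_41: α=0, u≡11; β=2, v≡22 (mod 41); (11|41)=-1, (22|41)=-1; sign (−1)^0·-1^2·-1^0 = +1.
(a,b)_19: α=6, u≡5; β=2, v≡5 (mod 19); (5|19)=+1, (5|19)=+1; sign (−1)^0·+1^2·+1^6 = +1.
(a,b)_∞: sgn(-51359)=−, sgn(-44022)=−, so -1.
(a,b)_3: α=14, u≡1; β=5, v≡2 (mod 3); (1|3)=+1, (2|3)=-1; sign (−1)^0·+1^5·-1^14 = +1.
(a,b)_2: α=6, β=3; u≡1, v≡5 (mod 8); ε(u)ε(v)=0·0, αω(v)=6·1, βω(u)=3·0; sum ≡ 0  ⇒  +1.
(a,b)_7: α=1, u≡5; β=0, v≡4 (mod 7); (5|7)=-1, (4|7)=+1; sign (−1)^0·-1^0·+1^1 = +1.
Ram(-51359, -44022) = {11, ∞}; no ℚ_11-point on the conic.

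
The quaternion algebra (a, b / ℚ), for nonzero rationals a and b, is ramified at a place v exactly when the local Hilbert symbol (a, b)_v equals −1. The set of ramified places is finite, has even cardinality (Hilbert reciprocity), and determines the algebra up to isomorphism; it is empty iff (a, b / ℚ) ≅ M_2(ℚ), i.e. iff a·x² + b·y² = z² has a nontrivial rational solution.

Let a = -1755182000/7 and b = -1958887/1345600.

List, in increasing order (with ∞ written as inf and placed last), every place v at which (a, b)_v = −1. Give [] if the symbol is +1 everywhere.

(a, b) ≡ (-85085, -7) mod (ℚ^×)²; places V = {2, 5, 7, 11, 13, 17, 19, 23, 29, ∞}.
(a,b)_11: α=1, u≡1; β=0, v≡5 (mod 11); (1|11)=+1, (5|11)=+1; sign (−1)^0·+1^0·+1^1 = +1.
(a,b)_2: α=4, β=-6; u≡3, v≡1 (mod 8); ε(u)ε(v)=1·0, αω(v)=4·0, βω(u)=-6·1; sum ≡ 0  ⇒  +1.
(a,b)_7: α=-1, u≡2; β=1, v≡3 (mod 7); (2|7)=+1, (3|7)=-1; sign (−1)^1·+1^1·-1^-1 = +1.
(a,b)_∞: sgn(-85085)=−, sgn(-7)=−, so -1.
(a,b)_29: α=0, u≡28; β=-2, v≡1 (mod 29); (28|29)=+1, (1|29)=+1; sign (−1)^0·+1^-2·+1^0 = +1.
(a,b)_5: α=3, u≡2; β=-2, v≡2 (mod 5); (2|5)=-1, (2|5)=-1; sign (−1)^0·-1^-2·-1^3 = -1.
(a,b)_19: α=2, u≡17; β=0, v≡13 (mod 19); (17|19)=+1, (13|19)=-1; sign (−1)^0·+1^0·-1^2 = +1.
(a,b)_13: α=1, u≡5; β=0, v≡2 (mod 13); (5|13)=-1, (2|13)=-1; sign (−1)^0·-1^0·-1^1 = -1.
(a,b)_17: α=1, u≡7; β=0, v≡11 (mod 17); (7|17)=-1, (11|17)=-1; sign (−1)^0·-1^0·-1^1 = -1.
(a,b)_23: α=0, u≡7; β=4, v≡2 (mod 23); (7|23)=-1, (2|23)=+1; sign (−1)^0·-1^4·+1^0 = +1.
|Ram(-85085, -7)| = 4, even; anisotropic at {5, 13, 17, ∞}.

[5, 13, 17, inf]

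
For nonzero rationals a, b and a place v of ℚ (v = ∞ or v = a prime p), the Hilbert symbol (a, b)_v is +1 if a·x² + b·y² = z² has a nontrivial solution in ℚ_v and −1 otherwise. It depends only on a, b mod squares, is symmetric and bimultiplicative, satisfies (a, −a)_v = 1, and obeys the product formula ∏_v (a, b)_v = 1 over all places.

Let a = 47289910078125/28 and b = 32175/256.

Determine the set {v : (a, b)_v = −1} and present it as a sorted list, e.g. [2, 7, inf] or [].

Mod squares: a ≡ 115115, b ≡ 143. Check v ∈ {∞, 2, 3, 5, 7, 11, 13, 23}.
v=5: a=5^7·(≡3), b=5^2·(≡2) mod 5; (3|5)=-1, (2|5)=-1; (−1)^{7·2·2}·(-1)^2·(-1)^7 = -1.
v=∞: 115115 > 0 and 143 > 0  ⇒  (a,b)_∞ = +1.
v=2: v_2(a)=-2, v_2(b)=-8; units ≡ 3, 7 (mod 8); ε·ε+αω+βω = 1·1+-2·0+-8·1 ≡ 1  ⇒  (a,b)_2 = -1.
v=7: a=7^-1·(≡2), b=7^0·(≡6) mod 7; (2|7)=+1, (6|7)=-1; (−1)^{-1·0·3}·(+1)^0·(-1)^-1 = -1.
v=23: a=23^1·(≡7), b=23^0·(≡7) mod 23; (7|23)=-1, (7|23)=-1; (−1)^{1·0·11}·(-1)^0·(-1)^1 = -1.
v=11: a=11^3·(≡3), b=11^1·(≡7) mod 11; (3|11)=+1, (7|11)=-1; (−1)^{3·1·5}·(+1)^1·(-1)^3 = +1.
v=13: a=13^3·(≡6), b=13^1·(≡2) mod 13; (6|13)=-1, (2|13)=-1; (−1)^{3·1·6}·(-1)^1·(-1)^3 = +1.
v=3: a=3^2·(≡2), b=3^2·(≡2) mod 3; (2|3)=-1, (2|3)=-1; (−1)^{2·2·1}·(-1)^2·(-1)^2 = +1.
Ram(115115, 143) = {2, 5, 7, 23}; no ℚ_2-point on the conic.

[2, 5, 7, 23]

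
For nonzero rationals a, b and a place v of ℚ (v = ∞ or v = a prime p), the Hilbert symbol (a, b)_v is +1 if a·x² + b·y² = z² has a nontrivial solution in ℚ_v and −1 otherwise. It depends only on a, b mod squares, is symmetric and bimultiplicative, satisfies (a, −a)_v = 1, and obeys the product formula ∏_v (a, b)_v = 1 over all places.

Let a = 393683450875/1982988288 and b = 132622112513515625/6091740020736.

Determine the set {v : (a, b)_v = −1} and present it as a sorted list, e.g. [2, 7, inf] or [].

[2, 3, 5, 13]

Mod squares: a ≡ 1430, b ≡ 390. Check v ∈ {∞, 2, 3, 5, 7, 11, 13, 19, 41}.
v=5: a=5^3·(≡4), b=5^7·(≡3) mod 5; (4|5)=+1, (3|5)=-1; (−1)^{3·7·2}·(+1)^7·(-1)^3 = -1.
v=7: a=7^0·(≡1), b=7^2·(≡6) mod 7; (1|7)=+1, (6|7)=-1; (−1)^{0·2·3}·(+1)^2·(-1)^0 = +1.
v=11: a=11^1·(≡3), b=11^2·(≡1) mod 11; (3|11)=+1, (1|11)=+1; (−1)^{1·2·5}·(+1)^2·(+1)^1 = +1.
v=41: a=41^-2·(≡39), b=41^-2·(≡40) mod 41; (39|41)=+1, (40|41)=+1; (−1)^{-2·-2·20}·(+1)^-2·(+1)^-2 = +1.
v=∞: 1430 > 0 and 390 > 0  ⇒  (a,b)_∞ = +1.
v=2: v_2(a)=-17, v_2(b)=-27; units ≡ 3, 3 (mod 8); ε·ε+αω+βω = 1·1+-17·1+-27·1 ≡ 1  ⇒  (a,b)_2 = -1.
v=13: a=13^3·(≡8), b=13^3·(≡12) mod 13; (8|13)=-1, (12|13)=+1; (−1)^{3·3·6}·(-1)^3·(+1)^3 = -1.
v=19: a=19^4·(≡7), b=19^4·(≡10) mod 19; (7|19)=+1, (10|19)=-1; (−1)^{4·4·9}·(+1)^4·(-1)^4 = +1.
v=3: a=3^-2·(≡2), b=3^-3·(≡1) mod 3; (2|3)=-1, (1|3)=+1; (−1)^{-2·-3·1}·(-1)^-3·(+1)^-2 = -1.
|Ram(1430, 390)| = 4, even; anisotropic at {2, 3, 5, 13}.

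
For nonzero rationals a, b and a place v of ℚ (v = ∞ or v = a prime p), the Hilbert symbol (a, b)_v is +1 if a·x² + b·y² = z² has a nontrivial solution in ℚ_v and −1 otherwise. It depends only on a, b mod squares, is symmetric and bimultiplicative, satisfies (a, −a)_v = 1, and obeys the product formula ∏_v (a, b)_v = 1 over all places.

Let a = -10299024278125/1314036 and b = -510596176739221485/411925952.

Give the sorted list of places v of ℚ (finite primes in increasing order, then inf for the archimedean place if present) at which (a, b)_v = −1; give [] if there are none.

(a, b) ≡ (-72105, -6555) mod (ℚ^×)²; places V = {2, 3, 5, 11, 17, 19, 23, ∞}.
(a,b)_19: α=5, u≡7; β=7, v≡9 (mod 19); (7|19)=+1, (9|19)=+1; sign (−1)^1·+1^7·+1^5 = -1.
(a,b)_17: α=0, u≡1; β=2, v≡6 (mod 17); (1|17)=+1, (6|17)=-1; sign (−1)^0·+1^2·-1^0 = +1.
(a,b)_23: α=-3, u≡1; β=-5, v≡20 (mod 23); (1|23)=+1, (20|23)=-1; sign (−1)^1·+1^-5·-1^-3 = +1.
(a,b)_11: α=3, u≡5; β=4, v≡9 (mod 11); (5|11)=+1, (9|11)=+1; sign (−1)^0·+1^4·+1^3 = +1.
(a,b)_∞: sgn(-72105)=−, sgn(-6555)=−, so -1.
(a,b)_3: α=-3, u≡1; β=3, v≡2 (mod 3); (1|3)=+1, (2|3)=-1; sign (−1)^1·+1^3·-1^-3 = +1.
(a,b)_5: α=5, u≡1; β=1, v≡4 (mod 5); (1|5)=+1, (4|5)=+1; sign (−1)^0·+1^1·+1^5 = +1.
(a,b)_2: α=-2, β=-6; u≡7, v≡5 (mod 8); ε(u)ε(v)=1·0, αω(v)=-2·1, βω(u)=-6·0; sum ≡ 0  ⇒  +1.
Ram(-72105, -6555) = {19, ∞}; no ℚ_19-point on the conic.

[19, inf]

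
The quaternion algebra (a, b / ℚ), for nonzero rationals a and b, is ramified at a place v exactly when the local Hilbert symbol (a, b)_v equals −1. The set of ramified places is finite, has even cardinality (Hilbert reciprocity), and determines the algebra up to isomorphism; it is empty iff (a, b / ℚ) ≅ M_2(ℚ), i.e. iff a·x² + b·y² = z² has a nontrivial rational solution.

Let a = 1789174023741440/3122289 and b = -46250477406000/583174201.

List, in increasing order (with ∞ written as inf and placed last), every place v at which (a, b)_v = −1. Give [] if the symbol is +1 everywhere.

Mod squares: a ≡ 1190, b ≡ -35. Check v ∈ {∞, 2, 3, 5, 7, 17, 19, 23, 31, 41}.
v=5: a=5^1·(≡2), b=5^3·(≡2) mod 5; (2|5)=-1, (2|5)=-1; (−1)^{1·3·2}·(-1)^3·(-1)^1 = +1.
v=2: v_2(a)=13, v_2(b)=4; units ≡ 3, 5 (mod 8); ε·ε+αω+βω = 1·0+13·1+4·1 ≡ 1  ⇒  (a,b)_2 = -1.
v=41: a=41^0·(≡5), b=41^-2·(≡7) mod 41; (5|41)=+1, (7|41)=-1; (−1)^{0·-2·20}·(+1)^-2·(-1)^0 = +1.
v=7: a=7^5·(≡1), b=7^5·(≡4) mod 7; (1|7)=+1, (4|7)=+1; (−1)^{5·5·3}·(+1)^5·(+1)^5 = -1.
v=17: a=17^3·(≡1), b=17^2·(≡9) mod 17; (1|17)=+1, (9|17)=+1; (−1)^{3·2·8}·(+1)^2·(+1)^3 = +1.
v=31: a=31^-2·(≡23), b=31^-2·(≡30) mod 31; (23|31)=-1, (30|31)=-1; (−1)^{-2·-2·15}·(-1)^-2·(-1)^-2 = +1.
v=∞: 1190 > 0 and -35 < 0  ⇒  (a,b)_∞ = +1.
v=23: a=23^2·(≡10), b=23^2·(≡11) mod 23; (10|23)=-1, (11|23)=-1; (−1)^{2·2·11}·(-1)^2·(-1)^2 = +1.
v=3: a=3^-2·(≡2), b=3^2·(≡1) mod 3; (2|3)=-1, (1|3)=+1; (−1)^{-2·2·1}·(-1)^2·(+1)^-2 = +1.
v=19: a=19^-2·(≡2), b=19^-2·(≡3) mod 19; (2|19)=-1, (3|19)=-1; (−1)^{-2·-2·9}·(-1)^-2·(-1)^-2 = +1.
(1190, -35 / ℚ) ramifies at {2, 7}: a division algebra.

[2, 7]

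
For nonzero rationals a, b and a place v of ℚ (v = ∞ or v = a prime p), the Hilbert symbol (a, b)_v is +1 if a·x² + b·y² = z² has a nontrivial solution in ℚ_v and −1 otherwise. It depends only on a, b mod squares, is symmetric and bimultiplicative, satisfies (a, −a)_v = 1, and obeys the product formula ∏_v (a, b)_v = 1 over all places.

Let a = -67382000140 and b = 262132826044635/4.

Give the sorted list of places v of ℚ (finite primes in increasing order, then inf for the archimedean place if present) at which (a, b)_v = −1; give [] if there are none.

Mod squares: a ≡ -115, b ≡ 198835. Check v ∈ {∞, 2, 3, 5, 7, 13, 19, 23}.
v=3: a=3^0·(≡2), b=3^2·(≡1) mod 3; (2|3)=-1, (1|3)=+1; (−1)^{0·2·1}·(-1)^2·(+1)^0 = +1.
v=23: a=23^1·(≡6), b=23^1·(≡21) mod 23; (6|23)=+1, (21|23)=-1; (−1)^{1·1·11}·(+1)^1·(-1)^1 = +1.
v=2: v_2(a)=2, v_2(b)=-2; units ≡ 5, 3 (mod 8); ε·ε+αω+βω = 0·1+2·1+-2·1 ≡ 0  ⇒  (a,b)_2 = +1.
v=19: a=19^2·(≡18), b=19^3·(≡12) mod 19; (18|19)=-1, (12|19)=-1; (−1)^{2·3·9}·(-1)^3·(-1)^2 = -1.
v=5: a=5^1·(≡2), b=5^1·(≡3) mod 5; (2|5)=-1, (3|5)=-1; (−1)^{1·1·2}·(-1)^1·(-1)^1 = +1.
v=∞: -115 < 0 and 198835 > 0  ⇒  (a,b)_∞ = +1.
v=13: a=13^2·(≡5), b=13^3·(≡7) mod 13; (5|13)=-1, (7|13)=-1; (−1)^{2·3·6}·(-1)^3·(-1)^2 = -1.
v=7: a=7^4·(≡1), b=7^5·(≡5) mod 7; (1|7)=+1, (5|7)=-1; (−1)^{4·5·3}·(+1)^5·(-1)^4 = +1.
|Ram(-115, 198835)| = 2, even; anisotropic at {13, 19}.

[13, 19]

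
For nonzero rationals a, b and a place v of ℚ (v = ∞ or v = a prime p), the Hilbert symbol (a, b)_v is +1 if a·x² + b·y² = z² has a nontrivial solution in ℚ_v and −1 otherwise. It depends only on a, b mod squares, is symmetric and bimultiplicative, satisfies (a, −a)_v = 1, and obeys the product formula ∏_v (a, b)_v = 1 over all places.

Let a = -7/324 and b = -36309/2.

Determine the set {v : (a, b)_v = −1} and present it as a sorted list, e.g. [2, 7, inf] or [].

(a, b) ≡ (-7, -1482) mod (ℚ^×)²; places V = {2, 3, 7, 13, 19, ∞}.
(a,b)_∞: sgn(-7)=−, sgn(-1482)=−, so -1.
(a,b)_19: α=0, u≡12; β=1, v≡4 (mod 19); (12|19)=-1, (4|19)=+1; sign (−1)^0·-1^1·+1^0 = -1.
(a,b)_2: α=-2, β=-1; u≡1, v≡3 (mod 8); ε(u)ε(v)=0·1, αω(v)=-2·1, βω(u)=-1·0; sum ≡ 0  ⇒  +1.
(a,b)_3: α=-4, u≡2; β=1, v≡1 (mod 3); (2|3)=-1, (1|3)=+1; sign (−1)^0·-1^1·+1^-4 = -1.
(a,b)_13: α=0, u≡7; β=1, v≡1 (mod 13); (7|13)=-1, (1|13)=+1; sign (−1)^0·-1^1·+1^0 = -1.
(a,b)_7: α=1, u≡3; β=2, v≡4 (mod 7); (3|7)=-1, (4|7)=+1; sign (−1)^0·-1^2·+1^1 = +1.
Ram(-7, -1482) = {3, 13, 19, ∞}; no ℚ_3-point on the conic.

[3, 13, 19, inf]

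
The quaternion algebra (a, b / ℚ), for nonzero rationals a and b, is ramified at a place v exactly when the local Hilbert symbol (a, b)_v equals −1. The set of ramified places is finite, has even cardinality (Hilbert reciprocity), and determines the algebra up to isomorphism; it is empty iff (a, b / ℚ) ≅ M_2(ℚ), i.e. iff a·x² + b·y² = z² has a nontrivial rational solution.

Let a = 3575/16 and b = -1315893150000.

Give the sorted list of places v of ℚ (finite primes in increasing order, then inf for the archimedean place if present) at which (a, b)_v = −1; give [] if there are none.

(a, b) ≡ (143, -715) mod (ℚ^×)²; places V = {2, 3, 5, 11, 13, ∞}.
(a,b)_2: α=-4, β=4; u≡7, v≡5 (mod 8); ε(u)ε(v)=1·0, αω(v)=-4·1, βω(u)=4·0; sum ≡ 0  ⇒  +1.
(a,b)_∞: sgn(143)=+, sgn(-715)=−, so +1.
(a,b)_5: α=2, u≡3; β=5, v≡2 (mod 5); (3|5)=-1, (2|5)=-1; sign (−1)^0·-1^5·-1^2 = -1.
(a,b)_3: α=0, u≡2; β=2, v≡2 (mod 3); (2|3)=-1, (2|3)=-1; sign (−1)^0·-1^2·-1^0 = +1.
(a,b)_11: α=1, u≡10; β=3, v≡3 (mod 11); (10|11)=-1, (3|11)=+1; sign (−1)^1·-1^3·+1^1 = +1.
(a,b)_13: α=1, u≡5; β=3, v≡1 (mod 13); (5|13)=-1, (1|13)=+1; sign (−1)^0·-1^3·+1^1 = -1.
|Ram(143, -715)| = 2, even; anisotropic at {5, 13}.

[5, 13]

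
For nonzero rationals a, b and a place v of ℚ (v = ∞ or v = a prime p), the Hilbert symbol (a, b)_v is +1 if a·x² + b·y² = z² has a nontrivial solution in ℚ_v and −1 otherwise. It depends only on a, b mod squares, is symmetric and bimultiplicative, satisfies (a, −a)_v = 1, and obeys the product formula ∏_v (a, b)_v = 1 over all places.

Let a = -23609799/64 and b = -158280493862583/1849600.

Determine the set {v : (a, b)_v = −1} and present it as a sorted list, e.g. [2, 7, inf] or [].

[19, inf]

Mod squares: a ≡ -551, b ≡ -23. Check v ∈ {∞, 2, 3, 5, 17, 19, 23, 29}.
v=5: a=5^0·(≡4), b=5^-2·(≡3) mod 5; (4|5)=+1, (3|5)=-1; (−1)^{0·-2·2}·(+1)^-2·(-1)^0 = +1.
v=∞: -551 < 0 and -23 < 0  ⇒  (a,b)_∞ = -1.
v=17: a=17^0·(≡3), b=17^-2·(≡10) mod 17; (3|17)=-1, (10|17)=-1; (−1)^{0·-2·8}·(-1)^-2·(-1)^0 = +1.
v=29: a=29^1·(≡17), b=29^2·(≡4) mod 29; (17|29)=-1, (4|29)=+1; (−1)^{1·2·14}·(-1)^2·(+1)^1 = +1.
v=19: a=19^1·(≡16), b=19^2·(≡18) mod 19; (16|19)=+1, (18|19)=-1; (−1)^{1·2·9}·(+1)^2·(-1)^1 = -1.
v=2: v_2(a)=-6, v_2(b)=-8; units ≡ 1, 1 (mod 8); ε·ε+αω+βω = 0·0+-6·0+-8·0 ≡ 0  ⇒  (a,b)_2 = +1.
v=3: a=3^4·(≡1), b=3^4·(≡1) mod 3; (1|3)=+1, (1|3)=+1; (−1)^{4·4·1}·(+1)^4·(+1)^4 = +1.
v=23: a=23^2·(≡16), b=23^5·(≡14) mod 23; (16|23)=+1, (14|23)=-1; (−1)^{2·5·11}·(+1)^5·(-1)^2 = +1.
|Ram(-551, -23)| = 2, even; anisotropic at {19, ∞}.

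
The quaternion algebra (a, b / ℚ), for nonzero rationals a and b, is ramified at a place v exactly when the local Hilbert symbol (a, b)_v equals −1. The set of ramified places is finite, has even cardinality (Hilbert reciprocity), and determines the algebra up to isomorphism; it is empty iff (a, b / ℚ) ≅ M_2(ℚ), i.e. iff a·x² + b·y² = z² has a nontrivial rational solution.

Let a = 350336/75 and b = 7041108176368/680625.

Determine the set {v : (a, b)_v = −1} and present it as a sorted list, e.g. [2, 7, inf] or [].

[2, 7, 17, 23]

(a, b) ≡ (16422, 7) mod (ℚ^×)²; places V = {2, 3, 5, 7, 11, 17, 23, 43, ∞}.
(a,b)_7: α=1, u≡1; β=7, v≡4 (mod 7); (1|7)=+1, (4|7)=+1; sign (−1)^1·+1^7·+1^1 = -1.
(a,b)_17: α=1, u≡3; β=2, v≡5 (mod 17); (3|17)=-1, (5|17)=-1; sign (−1)^0·-1^2·-1^1 = -1.
(a,b)_11: α=0, u≡7; β=-2, v≡6 (mod 11); (7|11)=-1, (6|11)=-1; sign (−1)^0·-1^-2·-1^0 = +1.
(a,b)_2: α=7, β=4; u≡3, v≡7 (mod 8); ε(u)ε(v)=1·1, αω(v)=7·0, βω(u)=4·1; sum ≡ 1  ⇒  -1.
(a,b)_43: α=0, u≡26; β=2, v≡22 (mod 43); (26|43)=-1, (22|43)=-1; sign (−1)^0·-1^2·-1^0 = +1.
(a,b)_3: α=-1, u≡2; β=-2, v≡1 (mod 3); (2|3)=-1, (1|3)=+1; sign (−1)^0·-1^-2·+1^-1 = +1.
(a,b)_23: α=1, u≡1; β=0, v≡5 (mod 23); (1|23)=+1, (5|23)=-1; sign (−1)^0·+1^0·-1^1 = -1.
(a,b)_∞: sgn(16422)=+, sgn(7)=+, so +1.
(a,b)_5: α=-2, u≡2; β=-4, v≡2 (mod 5); (2|5)=-1, (2|5)=-1; sign (−1)^0·-1^-4·-1^-2 = +1.
|Ram(16422, 7)| = 4, even; anisotropic at {2, 7, 17, 23}.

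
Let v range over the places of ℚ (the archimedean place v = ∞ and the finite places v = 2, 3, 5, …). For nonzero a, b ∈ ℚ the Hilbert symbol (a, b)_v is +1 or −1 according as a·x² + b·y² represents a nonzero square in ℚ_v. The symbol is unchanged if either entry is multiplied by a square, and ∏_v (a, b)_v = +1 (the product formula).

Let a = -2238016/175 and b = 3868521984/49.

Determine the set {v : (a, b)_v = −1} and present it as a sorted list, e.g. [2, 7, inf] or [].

[3, 7]

(a, b) ≡ (-7, 6) mod (ℚ^×)²; places V = {2, 3, 5, 7, 11, 17, 23, ∞}.
(a,b)_7: α=-1, u≡6; β=-2, v≡5 (mod 7); (6|7)=-1, (5|7)=-1; sign (−1)^0·-1^-2·-1^-1 = -1.
(a,b)_2: α=6, β=9; u≡1, v≡3 (mod 8); ε(u)ε(v)=0·1, αω(v)=6·1, βω(u)=9·0; sum ≡ 0  ⇒  +1.
(a,b)_∞: sgn(-7)=−, sgn(6)=+, so +1.
(a,b)_17: α=2, u≡5; β=0, v≡11 (mod 17); (5|17)=-1, (11|17)=-1; sign (−1)^0·-1^0·-1^2 = +1.
(a,b)_5: α=-2, u≡2; β=0, v≡1 (mod 5); (2|5)=-1, (1|5)=+1; sign (−1)^0·-1^0·+1^-2 = +1.
(a,b)_11: α=2, u≡5; β=0, v≡6 (mod 11); (5|11)=+1, (6|11)=-1; sign (−1)^0·+1^0·-1^2 = +1.
(a,b)_3: α=0, u≡2; β=3, v≡2 (mod 3); (2|3)=-1, (2|3)=-1; sign (−1)^0·-1^3·-1^0 = -1.
(a,b)_23: α=0, u≡18; β=4, v≡8 (mod 23); (18|23)=+1, (8|23)=+1; sign (−1)^0·+1^4·+1^0 = +1.
Ram(-7, 6) = {3, 7}; no ℚ_3-point on the conic.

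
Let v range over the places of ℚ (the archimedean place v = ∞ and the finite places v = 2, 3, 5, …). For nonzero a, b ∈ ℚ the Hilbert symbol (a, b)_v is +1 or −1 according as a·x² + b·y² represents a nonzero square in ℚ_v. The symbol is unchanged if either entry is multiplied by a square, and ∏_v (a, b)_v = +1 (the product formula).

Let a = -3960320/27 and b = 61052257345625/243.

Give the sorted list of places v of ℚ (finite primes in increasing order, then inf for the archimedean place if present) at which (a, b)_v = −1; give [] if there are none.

[]

Mod squares: a ≡ -46410, b ≡ 51. Check v ∈ {∞, 2, 3, 5, 7, 13, 17}.
v=5: a=5^1·(≡3), b=5^4·(≡1) mod 5; (3|5)=-1, (1|5)=+1; (−1)^{1·4·2}·(-1)^4·(+1)^1 = +1.
v=17: a=17^1·(≡11), b=17^3·(≡14) mod 17; (11|17)=-1, (14|17)=-1; (−1)^{1·3·8}·(-1)^3·(-1)^1 = +1.
v=∞: -46410 < 0 and 51 > 0  ⇒  (a,b)_∞ = +1.
v=7: a=7^1·(≡6), b=7^6·(≡1) mod 7; (6|7)=-1, (1|7)=+1; (−1)^{1·6·3}·(-1)^6·(+1)^1 = +1.
v=2: v_2(a)=9, v_2(b)=0; units ≡ 3, 3 (mod 8); ε·ε+αω+βω = 1·1+9·1+0·1 ≡ 0  ⇒  (a,b)_2 = +1.
v=13: a=13^1·(≡2), b=13^2·(≡3) mod 13; (2|13)=-1, (3|13)=+1; (−1)^{1·2·6}·(-1)^2·(+1)^1 = +1.
v=3: a=3^-3·(≡1), b=3^-5·(≡2) mod 3; (1|3)=+1, (2|3)=-1; (−1)^{-3·-5·1}·(+1)^-5·(-1)^-3 = +1.
Every local symbol is +1, so the conic -46410·x² + 51·y² = z² has ℚ_v-points for all v and hence a ℚ-point; (a, b / ℚ) ≅ M_2(ℚ).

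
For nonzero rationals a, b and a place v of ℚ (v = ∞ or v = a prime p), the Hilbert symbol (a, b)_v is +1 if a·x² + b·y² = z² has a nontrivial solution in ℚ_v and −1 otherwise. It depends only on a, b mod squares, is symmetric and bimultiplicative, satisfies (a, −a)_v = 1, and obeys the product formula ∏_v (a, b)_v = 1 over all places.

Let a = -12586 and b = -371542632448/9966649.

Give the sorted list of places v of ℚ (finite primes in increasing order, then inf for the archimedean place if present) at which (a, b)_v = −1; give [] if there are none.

Mod squares: a ≡ -12586, b ≡ -1005082. Check v ∈ {∞, 2, 7, 11, 13, 19, 29, 31, 41, 43}.
v=43: a=43^0·(≡13), b=43^1·(≡2) mod 43; (13|43)=+1, (2|43)=-1; (−1)^{0·1·21}·(+1)^1·(-1)^0 = +1.
v=2: v_2(a)=1, v_2(b)=11; units ≡ 3, 3 (mod 8); ε·ε+αω+βω = 1·1+1·1+11·1 ≡ 1  ⇒  (a,b)_2 = -1.
v=41: a=41^0·(≡1), b=41^-2·(≡4) mod 41; (1|41)=+1, (4|41)=+1; (−1)^{0·-2·20}·(+1)^-2·(+1)^0 = +1.
v=19: a=19^0·(≡11), b=19^2·(≡15) mod 19; (11|19)=+1, (15|19)=-1; (−1)^{0·2·9}·(+1)^2·(-1)^0 = +1.
v=11: a=11^0·(≡9), b=11^-2·(≡2) mod 11; (9|11)=+1, (2|11)=-1; (−1)^{0·-2·5}·(+1)^-2·(-1)^0 = +1.
v=7: a=7^1·(≡1), b=7^-2·(≡3) mod 7; (1|7)=+1, (3|7)=-1; (−1)^{1·-2·3}·(+1)^-2·(-1)^1 = -1.
v=29: a=29^1·(≡1), b=29^1·(≡27) mod 29; (1|29)=+1, (27|29)=-1; (−1)^{1·1·14}·(+1)^1·(-1)^1 = -1.
v=31: a=31^1·(≡28), b=31^1·(≡28) mod 31; (28|31)=+1, (28|31)=+1; (−1)^{1·1·15}·(+1)^1·(+1)^1 = -1.
v=∞: -12586 < 0 and -1005082 < 0  ⇒  (a,b)_∞ = -1.
v=13: a=13^0·(≡11), b=13^1·(≡3) mod 13; (11|13)=-1, (3|13)=+1; (−1)^{0·1·6}·(-1)^1·(+1)^0 = -1.
Ram(-12586, -1005082) = {2, 7, 13, 29, 31, ∞}; no ℚ_2-point on the conic.

[2, 7, 13, 29, 31, inf]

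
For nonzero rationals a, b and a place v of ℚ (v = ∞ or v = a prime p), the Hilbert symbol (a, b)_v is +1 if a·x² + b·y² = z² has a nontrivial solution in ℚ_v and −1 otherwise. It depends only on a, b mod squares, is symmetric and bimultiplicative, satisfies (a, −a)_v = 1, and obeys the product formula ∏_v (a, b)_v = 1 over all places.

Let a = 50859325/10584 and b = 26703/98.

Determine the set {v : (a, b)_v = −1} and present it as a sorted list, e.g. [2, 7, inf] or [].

[2, 43]

(a, b) ≡ (100878, 5934) mod (ℚ^×)²; places V = {2, 3, 5, 7, 11, 17, 23, 43, ∞}.
(a,b)_23: α=1, u≡8; β=1, v≡21 (mod 23); (8|23)=+1, (21|23)=-1; sign (−1)^1·+1^1·-1^1 = +1.
(a,b)_7: α=-2, u≡1; β=-2, v≡6 (mod 7); (1|7)=+1, (6|7)=-1; sign (−1)^0·+1^-2·-1^-2 = +1.
(a,b)_11: α=2, u≡2; β=0, v≡5 (mod 11); (2|11)=-1, (5|11)=+1; sign (−1)^0·-1^0·+1^2 = +1.
(a,b)_43: α=1, u≡10; β=1, v≡41 (mod 43); (10|43)=+1, (41|43)=+1; sign (−1)^1·+1^1·+1^1 = -1.
(a,b)_17: α=1, u≡15; β=0, v≡1 (mod 17); (15|17)=+1, (1|17)=+1; sign (−1)^0·+1^0·+1^1 = +1.
(a,b)_2: α=-3, β=-1; u≡7, v≡7 (mod 8); ε(u)ε(v)=1·1, αω(v)=-3·0, βω(u)=-1·0; sum ≡ 1  ⇒  -1.
(a,b)_3: α=-3, u≡2; β=3, v≡1 (mod 3); (2|3)=-1, (1|3)=+1; sign (−1)^1·-1^3·+1^-3 = +1.
(a,b)_∞: sgn(100878)=+, sgn(5934)=+, so +1.
(a,b)_5: α=2, u≡2; β=0, v≡1 (mod 5); (2|5)=-1, (1|5)=+1; sign (−1)^0·-1^0·+1^2 = +1.
(100878, 5934 / ℚ) ramifies at {2, 43}: a division algebra.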